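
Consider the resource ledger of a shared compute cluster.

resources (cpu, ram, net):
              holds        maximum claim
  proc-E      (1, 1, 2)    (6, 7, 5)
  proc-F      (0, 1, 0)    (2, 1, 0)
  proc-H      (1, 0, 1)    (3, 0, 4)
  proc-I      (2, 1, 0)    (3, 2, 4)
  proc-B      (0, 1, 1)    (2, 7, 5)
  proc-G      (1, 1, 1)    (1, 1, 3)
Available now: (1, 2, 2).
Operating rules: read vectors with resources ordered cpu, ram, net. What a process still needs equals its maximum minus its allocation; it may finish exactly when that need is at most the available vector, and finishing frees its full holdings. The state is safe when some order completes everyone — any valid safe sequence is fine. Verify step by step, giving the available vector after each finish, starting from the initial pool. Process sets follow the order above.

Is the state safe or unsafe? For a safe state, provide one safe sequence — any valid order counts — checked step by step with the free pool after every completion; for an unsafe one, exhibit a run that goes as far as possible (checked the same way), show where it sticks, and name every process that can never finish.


UNSAFE.
Key observation: once proc-G, proc-F, proc-H, proc-I finish, the pool peaks at (5, 5, 4) — and every remaining process still needs more ram than that.
The run proc-G, proc-F, proc-H, proc-I cannot be extended any further. Check, step by step:
  pool = (1, 2, 2)
  proc-G: need (0, 0, 2) fits (1, 2, 2); releases (1, 1, 1), pool now (2, 3, 3)
  proc-F: need (2, 0, 0) fits (2, 3, 3); releases (0, 1, 0), pool now (2, 4, 3)
  proc-H: need (2, 0, 3) fits (2, 4, 3); releases (1, 0, 1), pool now (3, 4, 4)
  proc-I: need (1, 1, 4) fits (3, 4, 4); releases (2, 1, 0), pool now (5, 5, 4)
  blocked: proc-E wants (5, 6, 3), pool (5, 5, 4) — not enough ram
  blocked: proc-B wants (2, 6, 4), pool (5, 5, 4) — not enough ram
Never able to finish: proc-E and proc-B.


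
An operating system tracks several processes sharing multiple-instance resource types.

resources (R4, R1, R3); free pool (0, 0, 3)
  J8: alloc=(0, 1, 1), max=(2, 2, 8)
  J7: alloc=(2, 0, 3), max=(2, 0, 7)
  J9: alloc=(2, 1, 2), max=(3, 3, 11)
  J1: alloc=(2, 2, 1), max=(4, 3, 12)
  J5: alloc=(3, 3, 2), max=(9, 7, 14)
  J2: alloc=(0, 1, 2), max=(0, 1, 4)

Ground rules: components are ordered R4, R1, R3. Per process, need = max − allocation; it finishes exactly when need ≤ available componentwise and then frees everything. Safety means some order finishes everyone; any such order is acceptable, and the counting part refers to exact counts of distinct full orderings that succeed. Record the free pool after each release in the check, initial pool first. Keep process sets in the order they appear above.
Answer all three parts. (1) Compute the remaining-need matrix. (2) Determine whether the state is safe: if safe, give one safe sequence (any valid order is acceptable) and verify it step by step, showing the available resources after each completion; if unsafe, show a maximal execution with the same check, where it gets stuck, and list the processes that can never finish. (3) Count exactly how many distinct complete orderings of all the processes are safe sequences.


(1) Remaining need (order R4, R1, R3):
  J8: (2, 1, 7)
  J7: (0, 0, 4)
  J9: (1, 2, 9)
  J1: (2, 1, 11)
  J5: (6, 4, 12)
  J2: (0, 0, 2)
(2) SAFE — a valid safe sequence is J2, J7, J8, J9, J1, J5.
Key observation: J8 marks the first exact bind of the order: its need (2, 1, 7) fits the free (2, 1, 8) with zero slack on a requested resource.
Step-by-step check:
  pool = (0, 0, 3)
  run J2 (needs (0, 0, 2), free (0, 0, 3)); after release of (0, 1, 2) the pool is (0, 1, 5)
  run J7 (needs (0, 0, 4), free (0, 1, 5)); after release of (2, 0, 3) the pool is (2, 1, 8)
  run J8 (needs (2, 1, 7), free (2, 1, 8)); after release of (0, 1, 1) the pool is (2, 2, 9)
  run J9 (needs (1, 2, 9), free (2, 2, 9)); after release of (2, 1, 2) the pool is (4, 3, 11)
  run J1 (needs (2, 1, 11), free (4, 3, 11)); after release of (2, 2, 1) the pool is (6, 5, 12)
  run J5 (needs (6, 4, 12), free (6, 5, 12)); after release of (3, 3, 2) the pool is (9, 8, 14)
(3) Precisely 1 of the possible complete orderings is a safe sequence.


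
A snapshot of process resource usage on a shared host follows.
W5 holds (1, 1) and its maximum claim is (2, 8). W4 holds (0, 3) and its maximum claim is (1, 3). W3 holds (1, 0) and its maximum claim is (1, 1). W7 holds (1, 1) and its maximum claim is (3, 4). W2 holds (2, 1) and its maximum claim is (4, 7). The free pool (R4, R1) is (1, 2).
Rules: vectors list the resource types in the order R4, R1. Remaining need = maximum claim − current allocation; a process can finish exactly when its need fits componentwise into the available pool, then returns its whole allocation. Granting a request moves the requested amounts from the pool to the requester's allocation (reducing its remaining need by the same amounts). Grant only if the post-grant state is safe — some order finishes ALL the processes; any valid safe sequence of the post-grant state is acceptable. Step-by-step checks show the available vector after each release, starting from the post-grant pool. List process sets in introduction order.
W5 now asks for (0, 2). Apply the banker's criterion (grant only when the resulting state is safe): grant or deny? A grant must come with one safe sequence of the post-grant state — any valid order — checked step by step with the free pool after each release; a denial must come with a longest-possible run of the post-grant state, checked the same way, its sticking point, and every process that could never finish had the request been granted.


DENY. Granting would leave the state unsafe.
Key observation: after W4, W3, W7 complete, (3, 4) is the best the pool ever gets, yet each leftover process wants more R1.
After a pretend grant, a maximal execution: W4, W3, W7 — then nothing else fits. Check, step by step:
  pool = (1, 0)
  run W4 (needs (1, 0), free (1, 0)); after release of (0, 3) the pool is (1, 3)
  run W3 (needs (0, 1), free (1, 3)); after release of (1, 0) the pool is (2, 3)
  run W7 (needs (2, 3), free (2, 3)); after release of (1, 1) the pool is (3, 4)
  W5 still needs (1, 5) but only (3, 4) is free — short on R1
  W2 still needs (2, 6) but only (3, 4) is free — short on R1
Had the request been granted, W5 and W2 could never finish.


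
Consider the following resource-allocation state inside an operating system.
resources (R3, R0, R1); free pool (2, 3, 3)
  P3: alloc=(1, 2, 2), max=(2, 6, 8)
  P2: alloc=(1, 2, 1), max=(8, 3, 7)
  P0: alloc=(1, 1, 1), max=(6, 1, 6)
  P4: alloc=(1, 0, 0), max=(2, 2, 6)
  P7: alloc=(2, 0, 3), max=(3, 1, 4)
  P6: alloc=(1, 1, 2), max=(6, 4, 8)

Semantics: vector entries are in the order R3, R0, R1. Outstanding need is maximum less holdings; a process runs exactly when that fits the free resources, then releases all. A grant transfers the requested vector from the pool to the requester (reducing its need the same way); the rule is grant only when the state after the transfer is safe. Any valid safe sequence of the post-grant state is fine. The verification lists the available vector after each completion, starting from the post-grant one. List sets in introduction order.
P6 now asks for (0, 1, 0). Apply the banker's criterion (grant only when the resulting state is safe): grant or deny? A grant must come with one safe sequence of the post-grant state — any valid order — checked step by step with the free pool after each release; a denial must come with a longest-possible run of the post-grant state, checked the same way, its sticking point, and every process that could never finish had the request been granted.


GRANT: granting preserves safety; a valid post-grant sequence is P7, P4, P0, P6, P3, P2.
Key observation: (2, 2, 3) free after granting still covers P7 first, and each release covers the next.
Verifying the post-grant state step by step:
  pool = (2, 2, 3)
  P7: need (1, 1, 1) fits (2, 2, 3); releases (2, 0, 3), pool now (4, 2, 6)
  P4: need (1, 2, 6) fits (4, 2, 6); releases (1, 0, 0), pool now (5, 2, 6)
  P0: need (5, 0, 5) fits (5, 2, 6); releases (1, 1, 1), pool now (6, 3, 7)
  P6: need (5, 2, 6) fits (6, 3, 7); releases (1, 2, 2), pool now (7, 5, 9)
  P3: need (1, 4, 6) fits (7, 5, 9); releases (1, 2, 2), pool now (8, 7, 11)
  P2: need (7, 1, 6) fits (8, 7, 11); releases (1, 2, 1), pool now (9, 9, 12)


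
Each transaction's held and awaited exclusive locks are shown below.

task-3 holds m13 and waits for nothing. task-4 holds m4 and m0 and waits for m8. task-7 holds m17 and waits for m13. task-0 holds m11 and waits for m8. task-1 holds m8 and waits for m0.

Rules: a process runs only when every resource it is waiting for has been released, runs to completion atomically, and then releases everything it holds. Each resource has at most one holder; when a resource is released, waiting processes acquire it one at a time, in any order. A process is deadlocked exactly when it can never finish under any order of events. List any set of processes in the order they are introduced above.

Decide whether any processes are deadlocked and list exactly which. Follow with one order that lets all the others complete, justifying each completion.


Deadlocked set: task-4, task-0 and task-1.
Key observation: the knot is the closed ring of waits task-4 -> task-1 -> task-4; task-0 waits into the deadlock from upstream.
One completion order for the rest: task-3, task-7.
Walking it through:
  run task-3 (it waits on nothing); releases m13
  run task-7 (all its waits — m13 — are resolved); releases m17


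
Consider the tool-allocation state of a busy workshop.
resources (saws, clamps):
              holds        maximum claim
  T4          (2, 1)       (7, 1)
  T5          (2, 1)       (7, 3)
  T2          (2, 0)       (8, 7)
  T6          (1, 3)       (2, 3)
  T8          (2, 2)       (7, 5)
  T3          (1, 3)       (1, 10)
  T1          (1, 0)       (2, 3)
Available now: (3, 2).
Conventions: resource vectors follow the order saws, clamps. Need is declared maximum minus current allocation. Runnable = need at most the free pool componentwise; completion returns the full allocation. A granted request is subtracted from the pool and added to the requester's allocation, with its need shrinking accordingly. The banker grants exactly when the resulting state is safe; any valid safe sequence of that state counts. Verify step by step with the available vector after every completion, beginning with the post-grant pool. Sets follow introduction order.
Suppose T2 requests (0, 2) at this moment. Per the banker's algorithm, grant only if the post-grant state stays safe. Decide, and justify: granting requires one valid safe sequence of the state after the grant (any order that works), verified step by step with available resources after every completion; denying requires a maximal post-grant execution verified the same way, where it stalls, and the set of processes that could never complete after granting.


GRANT: granting preserves safety; a valid post-grant sequence is T6, T1, T8, T4, T5, T2, T3.
Key observation: with (3, 0) left after the transfer, T6 can run at once — the state stays safe.
Check on the post-grant state, step by step:
  pool = (3, 0)
  run T6 (needs (1, 0), free (3, 0)); after release of (1, 3) the pool is (4, 3)
  run T1 (needs (1, 3), free (4, 3)); after release of (1, 0) the pool is (5, 3)
  run T8 (needs (5, 3), free (5, 3)); after release of (2, 2) the pool is (7, 5)
  run T4 (needs (5, 0), free (7, 5)); after release of (2, 1) the pool is (9, 6)
  run T5 (needs (5, 2), free (9, 6)); after release of (2, 1) the pool is (11, 7)
  run T2 (needs (6, 5), free (11, 7)); after release of (2, 2) the pool is (13, 9)
  run T3 (needs (0, 7), free (13, 9)); after release of (1, 3) the pool is (14, 12)


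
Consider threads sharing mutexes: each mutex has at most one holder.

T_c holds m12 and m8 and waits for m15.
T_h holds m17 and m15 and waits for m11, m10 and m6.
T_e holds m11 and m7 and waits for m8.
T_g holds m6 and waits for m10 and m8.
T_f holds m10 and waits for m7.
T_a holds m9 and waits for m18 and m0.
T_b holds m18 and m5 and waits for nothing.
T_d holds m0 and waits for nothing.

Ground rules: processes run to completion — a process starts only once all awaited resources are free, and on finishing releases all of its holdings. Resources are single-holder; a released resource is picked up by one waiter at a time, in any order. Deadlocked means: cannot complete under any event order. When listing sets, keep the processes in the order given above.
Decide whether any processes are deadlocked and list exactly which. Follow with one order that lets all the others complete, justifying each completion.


The deadlocked set is T_c, T_h, T_e, T_g and T_f.
Key observation: the wait chain closes on itself along T_c -> T_h -> T_e -> T_c; T_g and T_f are caught in further circular waits.
A valid finishing order for the others: T_b, T_d, T_a.
Walking it through:
  run T_b (it waits on nothing); releases m18 and m5
  run T_d (it waits on nothing); releases m0
  T_a waits on m18 and m0 — all released -> runs and releases m9


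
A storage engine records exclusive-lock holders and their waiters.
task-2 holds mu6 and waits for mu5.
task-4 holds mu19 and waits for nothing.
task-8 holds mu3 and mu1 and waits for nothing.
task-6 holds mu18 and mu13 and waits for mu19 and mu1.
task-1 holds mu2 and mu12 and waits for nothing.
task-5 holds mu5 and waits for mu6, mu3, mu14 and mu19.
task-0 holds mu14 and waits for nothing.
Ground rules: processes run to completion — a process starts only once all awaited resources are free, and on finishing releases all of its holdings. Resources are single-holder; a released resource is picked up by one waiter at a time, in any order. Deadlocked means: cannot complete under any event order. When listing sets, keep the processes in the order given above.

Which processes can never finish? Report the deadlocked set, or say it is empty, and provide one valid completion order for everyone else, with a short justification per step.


The deadlocked set is task-2 and task-5.
Key observation: the knot is the closed ring of waits task-2 -> task-5 -> task-2; no other process is dragged down with it.
A valid finishing order for the others: task-1, task-4, task-8, task-6, task-0.
Verifying each step:
  task-1: no waits; runs immediately, freeing mu2 and mu12
  task-4: no waits; runs immediately, freeing mu19
  task-8: no waits; runs immediately, freeing mu3 and mu1
  task-6: everything it awaited (mu19 and mu1) is free; runs, freeing mu18 and mu13
  task-0: no waits; runs immediately, freeing mu14


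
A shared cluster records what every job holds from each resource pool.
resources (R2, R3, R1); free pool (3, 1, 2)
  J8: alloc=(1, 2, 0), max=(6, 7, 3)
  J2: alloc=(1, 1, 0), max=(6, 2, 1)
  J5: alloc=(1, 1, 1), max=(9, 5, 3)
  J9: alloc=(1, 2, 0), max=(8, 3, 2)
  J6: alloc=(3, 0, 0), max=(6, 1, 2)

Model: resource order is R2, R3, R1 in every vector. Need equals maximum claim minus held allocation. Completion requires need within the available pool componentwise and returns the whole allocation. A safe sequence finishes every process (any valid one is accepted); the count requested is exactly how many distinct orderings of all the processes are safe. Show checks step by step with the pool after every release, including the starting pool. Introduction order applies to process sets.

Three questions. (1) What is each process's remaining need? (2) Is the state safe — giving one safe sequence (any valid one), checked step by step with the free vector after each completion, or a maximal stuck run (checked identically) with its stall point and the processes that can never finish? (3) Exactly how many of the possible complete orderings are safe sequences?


(1) Outstanding need per process (order R2, R3, R1):
  J8: (5, 5, 3)
  J2: (5, 1, 1)
  J5: (8, 4, 2)
  J9: (7, 1, 2)
  J6: (3, 1, 2)
(2) SAFE, for example via the order J6, J2, J9, J5, J8.
Key observation: J6 is the earliest step where a requested resource binds exactly: need (3, 1, 2), pool (3, 1, 2) at its turn.
Step-by-step check:
  pool = (3, 1, 2)
  J6 needs (3, 1, 2) <= (3, 1, 2) -> finishes; pool += (3, 0, 0) = (6, 1, 2)
  J2 needs (5, 1, 1) <= (6, 1, 2) -> finishes; pool += (1, 1, 0) = (7, 2, 2)
  J9 needs (7, 1, 2) <= (7, 2, 2) -> finishes; pool += (1, 2, 0) = (8, 4, 2)
  J5 needs (8, 4, 2) <= (8, 4, 2) -> finishes; pool += (1, 1, 1) = (9, 5, 3)
  J8 needs (5, 5, 3) <= (9, 5, 3) -> finishes; pool += (1, 2, 0) = (10, 7, 3)
(3) Exactly 1 of the possible complete orderings is a safe sequence.


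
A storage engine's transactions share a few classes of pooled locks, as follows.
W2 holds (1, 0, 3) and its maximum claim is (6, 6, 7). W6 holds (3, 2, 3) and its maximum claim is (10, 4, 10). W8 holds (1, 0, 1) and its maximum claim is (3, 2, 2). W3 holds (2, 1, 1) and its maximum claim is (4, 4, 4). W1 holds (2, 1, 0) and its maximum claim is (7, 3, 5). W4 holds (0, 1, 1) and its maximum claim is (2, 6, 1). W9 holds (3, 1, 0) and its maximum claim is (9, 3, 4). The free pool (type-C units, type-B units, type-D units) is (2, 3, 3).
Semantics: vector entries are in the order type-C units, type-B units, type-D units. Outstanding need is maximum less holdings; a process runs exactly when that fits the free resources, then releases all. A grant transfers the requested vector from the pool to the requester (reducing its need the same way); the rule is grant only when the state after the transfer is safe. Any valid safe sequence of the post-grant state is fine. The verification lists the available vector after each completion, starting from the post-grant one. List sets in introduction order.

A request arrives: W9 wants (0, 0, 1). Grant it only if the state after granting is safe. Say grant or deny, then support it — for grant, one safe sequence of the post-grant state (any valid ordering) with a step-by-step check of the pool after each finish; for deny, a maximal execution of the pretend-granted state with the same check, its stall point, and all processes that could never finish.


DENY — the pretend-granted state is unsafe.
Key observation: after W8, W3 the pool peaks at (5, 4, 4), and each blocked process is short somewhere: W2 on type-B units; W6 on type-C units, type-D units; W1 on type-D units; W4 on type-B units; W9 on type-C units.
On the post-grant state, W8, W3 is a maximal run — nothing extends it. Verifying each step:
  pool = (2, 3, 2)
  W8: need (2, 2, 1) fits (2, 3, 2); releases (1, 0, 1), pool now (3, 3, 3)
  W3: need (2, 3, 3) fits (3, 3, 3); releases (2, 1, 1), pool now (5, 4, 4)
  W2 still needs (5, 6, 4) but only (5, 4, 4) is free — short on type-B units
  W6 still needs (7, 2, 7) but only (5, 4, 4) is free — short on type-C units and type-D units
  W1 still needs (5, 2, 5) but only (5, 4, 4) is free — short on type-D units
  W4 still needs (2, 5, 0) but only (5, 4, 4) is free — short on type-B units
  W9 still needs (6, 2, 3) but only (5, 4, 4) is free — short on type-C units
Post-grant, the permanently blocked set is W2, W6, W1, W4 and W9.


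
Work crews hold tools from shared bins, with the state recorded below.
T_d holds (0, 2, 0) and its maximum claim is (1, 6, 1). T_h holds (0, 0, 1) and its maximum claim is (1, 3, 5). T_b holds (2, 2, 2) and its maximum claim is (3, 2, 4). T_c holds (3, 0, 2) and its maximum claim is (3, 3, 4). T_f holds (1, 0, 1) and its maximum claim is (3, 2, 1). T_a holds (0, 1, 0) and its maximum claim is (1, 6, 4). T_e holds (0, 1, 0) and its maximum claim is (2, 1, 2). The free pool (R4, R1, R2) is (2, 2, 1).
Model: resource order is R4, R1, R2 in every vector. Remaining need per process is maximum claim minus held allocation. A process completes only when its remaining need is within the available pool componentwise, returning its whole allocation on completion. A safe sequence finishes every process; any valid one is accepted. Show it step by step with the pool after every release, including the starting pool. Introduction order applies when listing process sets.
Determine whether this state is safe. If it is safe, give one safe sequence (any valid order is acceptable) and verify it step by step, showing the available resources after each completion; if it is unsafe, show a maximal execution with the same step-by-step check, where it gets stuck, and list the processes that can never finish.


SAFE — a valid safe sequence is T_f, T_e, T_b, T_h, T_c, T_a, T_d.
Key observation: reading the order forward, T_f is the first process whose need (2, 2, 0) meets the free pool (2, 2, 1) exactly on a resource it requests.
Check, step by step:
  pool = (2, 2, 1)
  T_f needs (2, 2, 0) <= (2, 2, 1) -> finishes; pool += (1, 0, 1) = (3, 2, 2)
  T_e needs (2, 0, 2) <= (3, 2, 2) -> finishes; pool += (0, 1, 0) = (3, 3, 2)
  T_b needs (1, 0, 2) <= (3, 3, 2) -> finishes; pool += (2, 2, 2) = (5, 5, 4)
  T_h needs (1, 3, 4) <= (5, 5, 4) -> finishes; pool += (0, 0, 1) = (5, 5, 5)
  T_c needs (0, 3, 2) <= (5, 5, 5) -> finishes; pool += (3, 0, 2) = (8, 5, 7)
  T_a needs (1, 5, 4) <= (8, 5, 7) -> finishes; pool += (0, 1, 0) = (8, 6, 7)
  T_d needs (1, 4, 1) <= (8, 6, 7) -> finishes; pool += (0, 2, 0) = (8, 8, 7)


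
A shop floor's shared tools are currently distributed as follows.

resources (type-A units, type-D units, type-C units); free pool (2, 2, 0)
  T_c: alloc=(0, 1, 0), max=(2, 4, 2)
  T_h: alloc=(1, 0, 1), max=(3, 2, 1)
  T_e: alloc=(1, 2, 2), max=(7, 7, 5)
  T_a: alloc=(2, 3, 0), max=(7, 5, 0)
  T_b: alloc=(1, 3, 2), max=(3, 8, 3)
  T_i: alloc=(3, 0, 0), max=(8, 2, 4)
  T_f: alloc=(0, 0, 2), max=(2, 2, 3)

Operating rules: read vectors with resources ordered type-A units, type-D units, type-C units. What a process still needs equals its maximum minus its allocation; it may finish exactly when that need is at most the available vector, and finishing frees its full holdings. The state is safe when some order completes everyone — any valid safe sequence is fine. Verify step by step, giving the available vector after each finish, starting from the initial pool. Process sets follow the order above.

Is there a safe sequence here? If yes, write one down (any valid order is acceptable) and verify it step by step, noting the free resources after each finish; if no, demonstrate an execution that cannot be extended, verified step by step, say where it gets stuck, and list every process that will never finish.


UNSAFE.
Key observation: after T_h, T_f the pool peaks at (3, 2, 3), and each blocked process is short somewhere: T_c on type-D units; T_e on type-A units, type-D units; T_a on type-A units; T_b on type-D units; T_i on type-A units, type-C units.
Going as far as possible: T_h, T_f; after that, nothing fits. Walking it through:
  pool = (2, 2, 0)
  run T_h (needs (2, 2, 0), free (2, 2, 0)); after release of (1, 0, 1) the pool is (3, 2, 1)
  run T_f (needs (2, 2, 1), free (3, 2, 1)); after release of (0, 0, 2) the pool is (3, 2, 3)
  blocked: T_c wants (2, 3, 2), pool (3, 2, 3) — not enough type-D units
  blocked: T_e wants (6, 5, 3), pool (3, 2, 3) — not enough type-A units and type-D units
  blocked: T_a wants (5, 2, 0), pool (3, 2, 3) — not enough type-A units
  blocked: T_b wants (2, 5, 1), pool (3, 2, 3) — not enough type-D units
  blocked: T_i wants (5, 2, 4), pool (3, 2, 3) — not enough type-A units and type-C units
Processes that can never finish: T_c, T_e, T_a, T_b and T_i.


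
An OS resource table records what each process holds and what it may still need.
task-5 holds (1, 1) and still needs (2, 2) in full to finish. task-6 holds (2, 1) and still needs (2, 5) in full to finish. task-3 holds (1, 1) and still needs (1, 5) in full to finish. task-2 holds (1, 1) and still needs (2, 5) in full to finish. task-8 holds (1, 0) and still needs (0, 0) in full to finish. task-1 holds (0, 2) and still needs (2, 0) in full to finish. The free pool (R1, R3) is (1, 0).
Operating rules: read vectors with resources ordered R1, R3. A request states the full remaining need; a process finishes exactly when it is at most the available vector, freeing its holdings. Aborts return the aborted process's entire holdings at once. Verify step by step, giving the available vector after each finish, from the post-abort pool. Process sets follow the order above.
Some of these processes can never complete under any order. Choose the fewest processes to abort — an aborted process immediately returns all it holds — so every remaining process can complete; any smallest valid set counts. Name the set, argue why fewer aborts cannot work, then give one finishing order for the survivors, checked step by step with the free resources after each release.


Minimum abort set: task-3 and task-2.
Key observation: the returned (2, 2) from task-3 and task-2 is what brings task-6 — unrunnable before, under any order — into play at step 3.
Minimality, checking each single-abort alternative: task-5 alone leaves task-6 blocked (short on R3); task-6 alone leaves task-3 blocked (short on R3); task-3 alone leaves task-6 blocked (short on R3); task-2 alone leaves task-6 blocked (short on R3); task-8 alone leaves task-6 blocked (short on R3); task-1 alone leaves task-6 blocked (short on R3).
One survivor order: task-1, task-5, task-6, task-8. Check, step by step (post-abort pool first):
  pool = (3, 2)
  task-1 needs (2, 0) <= (3, 2) -> finishes; pool += (0, 2) = (3, 4)
  task-5 needs (2, 2) <= (3, 4) -> finishes; pool += (1, 1) = (4, 5)
  task-6 needs (2, 5) <= (4, 5) -> finishes; pool += (2, 1) = (6, 6)
  task-8 needs (0, 0) <= (6, 6) -> finishes; pool += (1, 0) = (7, 6)


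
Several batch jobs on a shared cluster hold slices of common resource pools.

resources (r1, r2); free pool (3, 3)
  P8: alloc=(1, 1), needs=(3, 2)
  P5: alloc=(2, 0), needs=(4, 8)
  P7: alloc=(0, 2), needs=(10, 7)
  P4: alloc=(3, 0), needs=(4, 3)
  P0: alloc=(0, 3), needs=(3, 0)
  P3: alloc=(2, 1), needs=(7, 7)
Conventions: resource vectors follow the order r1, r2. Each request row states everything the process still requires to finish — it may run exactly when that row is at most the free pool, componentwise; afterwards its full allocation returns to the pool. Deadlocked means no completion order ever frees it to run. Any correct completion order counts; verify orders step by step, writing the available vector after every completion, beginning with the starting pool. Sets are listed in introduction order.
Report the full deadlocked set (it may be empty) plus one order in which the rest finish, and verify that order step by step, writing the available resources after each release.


The deadlocked set is empty.
Key observation: beginning at P8, releases accumulate fast enough that every process eventually fits.
A valid finishing order for the others: P8, P4, P0, P3, P5, P7. Verifying each step:
  pool = (3, 3)
  run P8 (needs (3, 2), free (3, 3)); after release of (1, 1) the pool is (4, 4)
  run P4 (needs (4, 3), free (4, 4)); after release of (3, 0) the pool is (7, 4)
  run P0 (needs (3, 0), free (7, 4)); after release of (0, 3) the pool is (7, 7)
  run P3 (needs (7, 7), free (7, 7)); after release of (2, 1) the pool is (9, 8)
  run P5 (needs (4, 8), free (9, 8)); after release of (2, 0) the pool is (11, 8)
  run P7 (needs (10, 7), free (11, 8)); after release of (0, 2) the pool is (11, 10)


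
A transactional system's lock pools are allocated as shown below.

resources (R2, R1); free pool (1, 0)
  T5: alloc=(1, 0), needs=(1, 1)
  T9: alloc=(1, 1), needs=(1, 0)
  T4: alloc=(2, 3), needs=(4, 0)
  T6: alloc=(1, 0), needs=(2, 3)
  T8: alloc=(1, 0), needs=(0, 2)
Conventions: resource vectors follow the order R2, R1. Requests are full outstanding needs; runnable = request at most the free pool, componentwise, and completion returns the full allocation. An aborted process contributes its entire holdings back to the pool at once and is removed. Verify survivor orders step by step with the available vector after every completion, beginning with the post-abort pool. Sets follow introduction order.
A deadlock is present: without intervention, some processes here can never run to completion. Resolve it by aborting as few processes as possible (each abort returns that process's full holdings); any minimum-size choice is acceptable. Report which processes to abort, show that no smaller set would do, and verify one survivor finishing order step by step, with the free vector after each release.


Abort T4.
Key observation: T8 could never have finished before the abort; with (2, 3) returned by T4, it fits at step 3.
Minimality: the empty abort set fails — the state is deadlocked as it stands.
One survivor order: T9, T5, T8, T6. Walking it through (post-abort pool first):
  pool = (3, 3)
  run T9 (needs (1, 0), free (3, 3)); after release of (1, 1) the pool is (4, 4)
  run T5 (needs (1, 1), free (4, 4)); after release of (1, 0) the pool is (5, 4)
  run T8 (needs (0, 2), free (5, 4)); after release of (1, 0) the pool is (6, 4)
  run T6 (needs (2, 3), free (6, 4)); after release of (1, 0) the pool is (7, 4)


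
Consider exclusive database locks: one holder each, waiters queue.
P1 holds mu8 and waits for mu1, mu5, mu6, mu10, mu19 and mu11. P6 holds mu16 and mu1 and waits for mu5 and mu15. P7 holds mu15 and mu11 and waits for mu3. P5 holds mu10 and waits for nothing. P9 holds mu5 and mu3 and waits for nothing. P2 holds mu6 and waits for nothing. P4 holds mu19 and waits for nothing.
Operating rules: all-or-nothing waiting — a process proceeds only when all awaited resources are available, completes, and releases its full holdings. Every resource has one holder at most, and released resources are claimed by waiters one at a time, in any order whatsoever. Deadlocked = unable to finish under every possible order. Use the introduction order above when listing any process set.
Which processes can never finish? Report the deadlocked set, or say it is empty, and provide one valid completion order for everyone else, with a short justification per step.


The deadlocked set is empty.
Key observation: no waiting chain loops back on itself — every chain ends at a process that waits on nothing, so everyone eventually runs.
A valid finishing order for the others: P5, P4, P9, P7, P2, P6, P1.
Verifying each step:
  P5 waits on nothing -> runs at once and releases mu10
  P4 waits on nothing -> runs at once and releases mu19
  P9 waits on nothing -> runs at once and releases mu5 and mu3
  run P7 (all its waits — mu3 — are resolved); releases mu15 and mu11
  P2 waits on nothing -> runs at once and releases mu6
  run P6 (all its waits — mu5 and mu15 — are resolved); releases mu16 and mu1
  run P1 (all its waits — mu1, mu5, mu6, mu10, mu19 and mu11 — are resolved); releases mu8


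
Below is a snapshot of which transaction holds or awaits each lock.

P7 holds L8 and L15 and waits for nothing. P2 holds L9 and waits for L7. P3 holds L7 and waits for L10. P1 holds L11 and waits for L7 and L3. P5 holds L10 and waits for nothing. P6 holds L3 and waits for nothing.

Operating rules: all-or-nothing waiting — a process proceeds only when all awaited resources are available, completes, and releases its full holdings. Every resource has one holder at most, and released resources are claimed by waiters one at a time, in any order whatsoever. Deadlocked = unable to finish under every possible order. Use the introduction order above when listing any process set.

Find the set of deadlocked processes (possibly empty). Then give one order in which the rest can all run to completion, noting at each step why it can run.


No process is deadlocked.
Key observation: although several processes wait, no cycle exists — each chain bottoms out at a free runner.
A valid finishing order for the others: P5, P6, P3, P2, P1, P7.
Verifying each step:
  P5: no waits; runs immediately, freeing L10
  P6: no waits; runs immediately, freeing L3
  P3 waits on L10 — all released -> runs and releases L7
  P2 waits on L7 — all released -> runs and releases L9
  P1 waits on L7 and L3 — all released -> runs and releases L11
  P7: no waits; runs immediately, freeing L8 and L15


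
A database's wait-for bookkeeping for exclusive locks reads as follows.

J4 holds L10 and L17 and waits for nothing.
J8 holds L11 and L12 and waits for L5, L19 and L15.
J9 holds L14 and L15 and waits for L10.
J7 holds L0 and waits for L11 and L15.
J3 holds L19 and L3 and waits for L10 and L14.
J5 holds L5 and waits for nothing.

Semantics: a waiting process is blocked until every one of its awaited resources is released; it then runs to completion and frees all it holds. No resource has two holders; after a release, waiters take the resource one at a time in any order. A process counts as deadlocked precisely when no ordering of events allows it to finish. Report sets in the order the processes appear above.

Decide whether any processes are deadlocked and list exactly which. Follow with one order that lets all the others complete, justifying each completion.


Nothing here is deadlocked.
Key observation: the wait relation is loop-free; peeling off processes with no waits unwinds the whole state.
A valid finishing order for the others: J4, J5, J9, J3, J8, J7.
Walking it through:
  run J4 (it waits on nothing); releases L10 and L17
  run J5 (it waits on nothing); releases L5
  J9 waits on L10 — all released -> runs and releases L14 and L15
  J3 waits on L10 and L14 — all released -> runs and releases L19 and L3
  J8 waits on L5, L19 and L15 — all released -> runs and releases L11 and L12
  J7 waits on L11 and L15 — all released -> runs and releases L0


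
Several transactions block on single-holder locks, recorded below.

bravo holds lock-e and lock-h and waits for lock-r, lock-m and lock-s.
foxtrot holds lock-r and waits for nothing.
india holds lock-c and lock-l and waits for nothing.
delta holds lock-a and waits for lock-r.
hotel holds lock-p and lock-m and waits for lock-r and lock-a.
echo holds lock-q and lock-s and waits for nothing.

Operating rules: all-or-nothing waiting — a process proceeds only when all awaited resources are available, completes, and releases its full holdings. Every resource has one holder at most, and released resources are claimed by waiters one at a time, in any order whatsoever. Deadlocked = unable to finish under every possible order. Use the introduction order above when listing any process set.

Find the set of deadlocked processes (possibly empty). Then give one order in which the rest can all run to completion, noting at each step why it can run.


No process is deadlocked.
Key observation: the waits form no ring: some process can always run, and its releases unblock the others one by one.
One completion order for the rest: foxtrot, echo, delta, hotel, bravo, india.
Verifying each step:
  run foxtrot (it waits on nothing); releases lock-r
  run echo (it waits on nothing); releases lock-q and lock-s
  run delta (all its waits — lock-r — are resolved); releases lock-a
  run hotel (all its waits — lock-r and lock-a — are resolved); releases lock-p and lock-m
  run bravo (all its waits — lock-r, lock-m and lock-s — are resolved); releases lock-e and lock-h
  run india (it waits on nothing); releases lock-c and lock-l


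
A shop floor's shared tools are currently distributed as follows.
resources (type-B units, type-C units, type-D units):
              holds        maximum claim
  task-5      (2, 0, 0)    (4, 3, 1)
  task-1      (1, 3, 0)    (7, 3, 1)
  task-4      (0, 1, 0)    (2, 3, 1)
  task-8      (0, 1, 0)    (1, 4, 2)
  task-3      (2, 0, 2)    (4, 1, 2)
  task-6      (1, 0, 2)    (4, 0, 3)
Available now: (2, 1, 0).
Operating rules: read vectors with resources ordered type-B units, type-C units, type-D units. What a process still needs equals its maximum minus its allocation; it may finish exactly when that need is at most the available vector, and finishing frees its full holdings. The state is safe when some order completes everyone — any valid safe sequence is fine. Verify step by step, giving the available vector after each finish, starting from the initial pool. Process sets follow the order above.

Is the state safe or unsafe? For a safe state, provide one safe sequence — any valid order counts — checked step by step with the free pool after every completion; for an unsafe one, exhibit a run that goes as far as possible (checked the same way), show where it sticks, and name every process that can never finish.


The state is UNSAFE.
Key observation: after task-3, task-6 the pool peaks at (5, 1, 4), and each blocked process is short somewhere: task-5 on type-C units; task-1 on type-B units; task-4 on type-C units; task-8 on type-C units.
A maximal execution: task-3, task-6 — then nothing else fits. Verifying each step:
  pool = (2, 1, 0)
  task-3: need (2, 1, 0) fits (2, 1, 0); releases (2, 0, 2), pool now (4, 1, 2)
  task-6: need (3, 0, 1) fits (4, 1, 2); releases (1, 0, 2), pool now (5, 1, 4)
  blocked: task-5 wants (2, 3, 1), pool (5, 1, 4) — not enough type-C units
  blocked: task-1 wants (6, 0, 1), pool (5, 1, 4) — not enough type-B units
  blocked: task-4 wants (2, 2, 1), pool (5, 1, 4) — not enough type-C units
  blocked: task-8 wants (1, 3, 2), pool (5, 1, 4) — not enough type-C units
Processes that can never finish: task-5, task-1, task-4 and task-8.


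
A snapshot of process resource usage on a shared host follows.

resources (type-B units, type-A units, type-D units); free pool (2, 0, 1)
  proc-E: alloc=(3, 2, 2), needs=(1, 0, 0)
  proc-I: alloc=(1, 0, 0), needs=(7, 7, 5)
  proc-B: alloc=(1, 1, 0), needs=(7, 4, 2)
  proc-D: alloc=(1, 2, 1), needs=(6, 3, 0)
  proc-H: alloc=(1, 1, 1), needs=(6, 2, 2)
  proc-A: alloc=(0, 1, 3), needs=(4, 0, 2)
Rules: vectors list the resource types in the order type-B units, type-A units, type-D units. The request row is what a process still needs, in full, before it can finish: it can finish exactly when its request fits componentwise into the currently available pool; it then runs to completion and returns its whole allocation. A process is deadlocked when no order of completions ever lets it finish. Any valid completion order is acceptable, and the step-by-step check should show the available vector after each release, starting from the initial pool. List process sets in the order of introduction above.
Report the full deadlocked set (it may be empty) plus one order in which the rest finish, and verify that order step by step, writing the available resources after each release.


Deadlocked set: proc-I, proc-B, proc-D and proc-H.
Key observation: even finishing proc-E, proc-A leaves just (5, 3, 6) free — too little type-B units for any of the remaining processes.
One completion order for the rest: proc-E, proc-A. Step-by-step check:
  pool = (2, 0, 1)
  run proc-E (needs (1, 0, 0), free (2, 0, 1)); after release of (3, 2, 2) the pool is (5, 2, 3)
  run proc-A (needs (4, 0, 2), free (5, 2, 3)); after release of (0, 1, 3) the pool is (5, 3, 6)
The blocked processes can never fit:
  blocked: proc-I wants (7, 7, 5), pool (5, 3, 6) — not enough type-B units and type-A units
  blocked: proc-B wants (7, 4, 2), pool (5, 3, 6) — not enough type-B units and type-A units
  blocked: proc-D wants (6, 3, 0), pool (5, 3, 6) — not enough type-B units
  blocked: proc-H wants (6, 2, 2), pool (5, 3, 6) — not enough type-B units


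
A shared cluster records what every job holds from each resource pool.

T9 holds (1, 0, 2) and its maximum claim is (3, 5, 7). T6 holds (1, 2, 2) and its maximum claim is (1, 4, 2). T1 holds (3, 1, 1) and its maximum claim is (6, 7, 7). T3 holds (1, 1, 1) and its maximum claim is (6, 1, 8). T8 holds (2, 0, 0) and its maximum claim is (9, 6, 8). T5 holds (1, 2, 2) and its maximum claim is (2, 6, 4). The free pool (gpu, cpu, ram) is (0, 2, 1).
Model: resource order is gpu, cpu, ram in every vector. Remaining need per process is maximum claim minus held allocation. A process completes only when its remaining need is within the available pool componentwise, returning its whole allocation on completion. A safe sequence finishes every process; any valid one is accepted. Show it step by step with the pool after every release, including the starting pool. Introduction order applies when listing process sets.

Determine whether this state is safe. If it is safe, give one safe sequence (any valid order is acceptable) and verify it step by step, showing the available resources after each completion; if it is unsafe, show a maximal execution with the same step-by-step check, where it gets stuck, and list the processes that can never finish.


The state is SAFE; one workable sequence: T6, T5, T9, T1, T3, T8.
Key observation: at T6 the run first touches a limit — (0, 2, 0) against (0, 2, 1), exact on a resource it actually requests.
Walking it through:
  pool = (0, 2, 1)
  T6: need (0, 2, 0) fits (0, 2, 1); releases (1, 2, 2), pool now (1, 4, 3)
  T5: need (1, 4, 2) fits (1, 4, 3); releases (1, 2, 2), pool now (2, 6, 5)
  T9: need (2, 5, 5) fits (2, 6, 5); releases (1, 0, 2), pool now (3, 6, 7)
  T1: need (3, 6, 6) fits (3, 6, 7); releases (3, 1, 1), pool now (6, 7, 8)
  T3: need (5, 0, 7) fits (6, 7, 8); releases (1, 1, 1), pool now (7, 8, 9)
  T8: need (7, 6, 8) fits (7, 8, 9); releases (2, 0, 0), pool now (9, 8, 9)
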